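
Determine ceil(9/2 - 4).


9/2 = 4.5
4.5 - 4 = 0.5
ceil(0.5) = 1

1


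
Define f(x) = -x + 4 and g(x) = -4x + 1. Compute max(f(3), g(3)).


f(3) = 1
g(3) = -11
max = 1

1


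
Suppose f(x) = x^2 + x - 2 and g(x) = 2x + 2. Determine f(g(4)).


108


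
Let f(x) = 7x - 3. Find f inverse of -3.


Solve 7x - 3 = -3
x = (-3 + 3) / 7 = 0

0


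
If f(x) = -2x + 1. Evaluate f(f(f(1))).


f(1) = -1
f(-1) = 3
f(3) = -5

-5


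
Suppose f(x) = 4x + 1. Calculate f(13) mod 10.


f(13) = 53
53 mod 10 = 3

3


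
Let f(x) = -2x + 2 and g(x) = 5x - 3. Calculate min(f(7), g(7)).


f(7) = -12
g(7) = 32
min = -12

-12


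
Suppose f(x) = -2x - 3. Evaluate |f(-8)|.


f(-8) = 13
|13| = 13

13


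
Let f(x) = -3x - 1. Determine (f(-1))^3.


f(-1) = 2
(2)^3 = 8

8


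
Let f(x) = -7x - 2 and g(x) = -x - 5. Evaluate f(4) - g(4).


f(4) = -30
g(4) = -9
Difference = -21

-21


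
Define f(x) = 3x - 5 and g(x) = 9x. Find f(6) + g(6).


f(6) = 13
g(6) = 54
Sum = 67

67


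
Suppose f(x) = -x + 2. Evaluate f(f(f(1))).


f(1) = 1
f(1) = 1
f(1) = 1

1


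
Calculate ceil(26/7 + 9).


26/7 = 3.7143
3.7143 + 9 = 12.7143
ceil(12.7143) = 13

13


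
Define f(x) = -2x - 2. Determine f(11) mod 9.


f(11) = -24
-24 mod 9 = 3

3


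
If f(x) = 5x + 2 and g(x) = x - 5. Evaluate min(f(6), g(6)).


f(6) = 32
g(6) = 1
min = 1

1


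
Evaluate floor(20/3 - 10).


20/3 = 6.6667
6.6667 - 10 = -3.3333
floor(-3.3333) = -4

-4


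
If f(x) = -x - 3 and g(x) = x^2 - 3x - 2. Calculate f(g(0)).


g(0) = -2
f(-2) = -1

-1


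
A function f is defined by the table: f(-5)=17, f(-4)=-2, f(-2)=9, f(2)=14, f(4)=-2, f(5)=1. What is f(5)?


Reading from the table at x = 5

1


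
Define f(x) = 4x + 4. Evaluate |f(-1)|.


f(-1) = 0
|0| = 0

0


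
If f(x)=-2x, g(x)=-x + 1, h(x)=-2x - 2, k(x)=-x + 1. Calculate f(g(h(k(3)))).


k(3) = -2
h(-2) = 2
g(2) = -1
f(-1) = 2

2


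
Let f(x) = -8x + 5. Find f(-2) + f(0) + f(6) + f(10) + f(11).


f(-2) = 21
f(0) = 5
f(6) = -43
f(10) = -75
f(11) = -83
Sum = -175

-175


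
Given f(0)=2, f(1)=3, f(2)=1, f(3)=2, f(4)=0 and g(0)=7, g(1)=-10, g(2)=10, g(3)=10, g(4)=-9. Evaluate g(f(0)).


10


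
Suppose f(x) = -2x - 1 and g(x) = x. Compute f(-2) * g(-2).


f(-2) = 3
g(-2) = -2
Product = -6

-6


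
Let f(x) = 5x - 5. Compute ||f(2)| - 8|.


f(2) = 5
|5| = 5
|5 - 8| = 3

3


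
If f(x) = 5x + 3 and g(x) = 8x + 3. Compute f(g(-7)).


g(-7) = -53
f(-53) = -262

-262


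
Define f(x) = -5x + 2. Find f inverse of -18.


Solve -5x + 2 = -18
x = (-18 - 2) / (-5) = 4

4


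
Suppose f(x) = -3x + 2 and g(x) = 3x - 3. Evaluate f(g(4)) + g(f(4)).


f(g(4)) = -25
g(f(4)) = -33
Sum = -58

-58


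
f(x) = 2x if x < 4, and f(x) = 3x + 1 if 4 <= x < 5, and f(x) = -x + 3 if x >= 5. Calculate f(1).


1 satisfies x < 4
f(1) = 2

2


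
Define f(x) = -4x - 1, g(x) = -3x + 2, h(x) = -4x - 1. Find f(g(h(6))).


h(6) = -25
g(-25) = 77
f(77) = -309

-309


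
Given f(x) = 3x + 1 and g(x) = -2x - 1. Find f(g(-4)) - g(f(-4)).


f(g(-4)) = 22
g(f(-4)) = 21
Difference = 1

1


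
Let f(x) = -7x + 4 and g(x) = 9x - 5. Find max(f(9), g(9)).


f(9) = -59
g(9) = 76
max = 76

76


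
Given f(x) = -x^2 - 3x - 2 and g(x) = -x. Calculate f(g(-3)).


-20


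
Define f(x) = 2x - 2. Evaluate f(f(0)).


f(0) = -2
f(-2) = -6

-6


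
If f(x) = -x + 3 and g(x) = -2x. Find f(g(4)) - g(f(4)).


f(g(4)) = 11
g(f(4)) = 2
Difference = 9

9


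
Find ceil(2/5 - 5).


2/5 = 0.4
0.4 - 5 = -4.6
ceil(-4.6) = -4

-4


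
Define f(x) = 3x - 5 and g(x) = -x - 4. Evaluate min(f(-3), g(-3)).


f(-3) = -14
g(-3) = -1
min = -14

-14


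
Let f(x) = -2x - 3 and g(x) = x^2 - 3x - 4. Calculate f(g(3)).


g(3) = -4
f(-4) = 5

5


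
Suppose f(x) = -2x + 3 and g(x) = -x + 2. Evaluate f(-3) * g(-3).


45


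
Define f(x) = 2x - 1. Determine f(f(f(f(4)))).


f(4) = 7
f(7) = 13
f(13) = 25
f(25) = 49

49


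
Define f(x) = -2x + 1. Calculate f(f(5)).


f(5) = -9
f(-9) = 19

19


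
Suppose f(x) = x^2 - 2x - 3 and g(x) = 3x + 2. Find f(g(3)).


g(3) = 11
f(11) = 1*(11)^2 - 2*(11) - 3 = 96

96


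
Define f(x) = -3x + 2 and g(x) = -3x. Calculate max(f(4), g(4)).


f(4) = -10
g(4) = -12
max = -10

-10


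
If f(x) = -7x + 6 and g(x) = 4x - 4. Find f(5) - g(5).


f(5) = -29
g(5) = 16
Difference = -45

-45


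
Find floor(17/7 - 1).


17/7 = 2.4286
2.4286 - 1 = 1.4286
floor(1.4286) = 1

1


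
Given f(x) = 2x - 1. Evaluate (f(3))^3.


125


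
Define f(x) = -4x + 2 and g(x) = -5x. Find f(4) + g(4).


-34


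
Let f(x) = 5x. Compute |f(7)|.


f(7) = 35
|35| = 35

35


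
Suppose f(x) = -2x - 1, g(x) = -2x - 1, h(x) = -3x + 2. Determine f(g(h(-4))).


h(-4) = 14
g(14) = -29
f(-29) = 57

57


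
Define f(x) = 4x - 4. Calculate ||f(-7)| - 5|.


f(-7) = -32
|-32| = 32
|32 - 5| = 27

27


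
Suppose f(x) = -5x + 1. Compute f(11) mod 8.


f(11) = -54
-54 mod 8 = 2

2


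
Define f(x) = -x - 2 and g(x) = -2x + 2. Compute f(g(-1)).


g(-1) = 4
f(4) = -6

-6


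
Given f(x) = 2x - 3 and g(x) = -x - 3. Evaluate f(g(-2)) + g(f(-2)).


f(g(-2)) = -5
g(f(-2)) = 4
Sum = -1

-1


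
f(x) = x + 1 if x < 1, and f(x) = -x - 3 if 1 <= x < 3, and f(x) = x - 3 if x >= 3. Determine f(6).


3


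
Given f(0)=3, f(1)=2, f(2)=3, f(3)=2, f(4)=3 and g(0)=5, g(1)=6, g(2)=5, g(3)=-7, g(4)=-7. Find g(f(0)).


f(0) = 3
g(3) = -7

-7


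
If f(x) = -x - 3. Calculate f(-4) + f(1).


f(-4) = 1
f(1) = -4
Sum = -3

-3


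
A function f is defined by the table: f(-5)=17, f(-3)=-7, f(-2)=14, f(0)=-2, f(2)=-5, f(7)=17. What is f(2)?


-5


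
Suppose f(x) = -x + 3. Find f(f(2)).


f(2) = 1
f(1) = 2

2


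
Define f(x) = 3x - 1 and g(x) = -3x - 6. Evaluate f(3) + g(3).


f(3) = 8
g(3) = -15
Sum = -7

-7


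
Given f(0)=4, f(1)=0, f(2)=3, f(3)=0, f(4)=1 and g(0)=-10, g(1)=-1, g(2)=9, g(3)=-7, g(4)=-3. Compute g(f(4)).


-1


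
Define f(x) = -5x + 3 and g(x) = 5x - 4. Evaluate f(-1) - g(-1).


f(-1) = 8
g(-1) = -9
Difference = 17

17


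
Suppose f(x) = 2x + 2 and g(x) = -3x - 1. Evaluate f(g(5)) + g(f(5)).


f(g(5)) = -30
g(f(5)) = -37
Sum = -67

-67


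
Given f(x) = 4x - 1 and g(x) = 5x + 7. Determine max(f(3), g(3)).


f(3) = 11
g(3) = 22
max = 22

22


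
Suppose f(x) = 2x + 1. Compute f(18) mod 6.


f(18) = 37
37 mod 6 = 1

1


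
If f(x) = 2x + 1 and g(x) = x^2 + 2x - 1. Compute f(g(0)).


g(0) = -1
f(-1) = -1

-1


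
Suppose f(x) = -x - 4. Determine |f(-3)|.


f(-3) = -1
|-1| = 1

1


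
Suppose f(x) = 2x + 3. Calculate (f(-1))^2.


1


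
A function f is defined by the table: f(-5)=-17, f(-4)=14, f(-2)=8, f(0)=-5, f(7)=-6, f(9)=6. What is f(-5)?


-17


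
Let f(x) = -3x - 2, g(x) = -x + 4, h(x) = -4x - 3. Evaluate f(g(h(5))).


h(5) = -23
g(-23) = 27
f(27) = -83

-83


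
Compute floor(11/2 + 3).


8


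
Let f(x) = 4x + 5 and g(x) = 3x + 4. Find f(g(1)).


g(1) = 7
f(7) = 33

33


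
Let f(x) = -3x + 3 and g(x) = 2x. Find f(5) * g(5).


f(5) = -12
g(5) = 10
Product = -120

-120


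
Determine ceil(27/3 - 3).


27/3 = 9
9 - 3 = 6
ceil(6) = 6

6


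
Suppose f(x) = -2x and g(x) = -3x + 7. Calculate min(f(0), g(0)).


f(0) = 0
g(0) = 7
min = 0

0


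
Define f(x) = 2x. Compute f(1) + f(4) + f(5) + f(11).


f(1) = 2
f(4) = 8
f(5) = 10
f(11) = 22
Sum = 42

42


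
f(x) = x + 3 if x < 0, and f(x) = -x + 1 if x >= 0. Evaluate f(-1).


-1 satisfies x < 0
f(-1) = 2

2


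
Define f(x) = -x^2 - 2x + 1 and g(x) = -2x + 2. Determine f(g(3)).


g(3) = -4
f(-4) = (-1)*(-4)^2 - 2*(-4) + 1 = -7

-7


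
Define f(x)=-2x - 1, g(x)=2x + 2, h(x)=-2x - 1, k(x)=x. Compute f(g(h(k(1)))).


k(1) = 1
h(1) = -3
g(-3) = -4
f(-4) = 7

7


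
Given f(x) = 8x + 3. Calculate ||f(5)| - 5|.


f(5) = 43
|43| = 43
|43 - 5| = 38

38


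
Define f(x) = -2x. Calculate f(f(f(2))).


-16


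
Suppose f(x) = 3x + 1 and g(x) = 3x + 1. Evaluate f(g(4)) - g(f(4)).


f(g(4)) = 40
g(f(4)) = 40
Difference = 0

0


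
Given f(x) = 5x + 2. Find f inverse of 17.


Solve 5x + 2 = 17
x = (17 - 2) / 5 = 3

3


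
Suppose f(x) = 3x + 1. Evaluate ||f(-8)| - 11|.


f(-8) = -23
|-23| = 23
|23 - 11| = 12

12


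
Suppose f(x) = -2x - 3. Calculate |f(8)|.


f(8) = -19
|-19| = 19

19


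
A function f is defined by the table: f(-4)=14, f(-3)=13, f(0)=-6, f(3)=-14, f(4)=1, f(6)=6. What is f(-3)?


Reading from the table at x = -3

13


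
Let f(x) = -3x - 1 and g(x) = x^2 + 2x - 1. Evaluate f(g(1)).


g(1) = 2
f(2) = -7

-7


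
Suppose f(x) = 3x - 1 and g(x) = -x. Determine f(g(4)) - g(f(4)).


f(g(4)) = -13
g(f(4)) = -11
Difference = -2

-2


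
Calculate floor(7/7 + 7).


7/7 = 1
1 + 7 = 8
floor(8) = 8

8


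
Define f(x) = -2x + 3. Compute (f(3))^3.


f(3) = -3
(-3)^3 = -27

-27


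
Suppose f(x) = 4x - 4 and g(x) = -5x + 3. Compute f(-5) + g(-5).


f(-5) = -24
g(-5) = 28
Sum = 4

4


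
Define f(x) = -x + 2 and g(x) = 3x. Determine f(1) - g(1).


f(1) = 1
g(1) = 3
Difference = -2

-2


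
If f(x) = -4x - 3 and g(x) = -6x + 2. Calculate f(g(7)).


g(7) = -40
f(-40) = 157

157


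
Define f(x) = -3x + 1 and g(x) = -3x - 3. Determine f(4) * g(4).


f(4) = -11
g(4) = -15
Product = 165

165


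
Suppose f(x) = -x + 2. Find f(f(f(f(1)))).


f(1) = 1
f(1) = 1
f(1) = 1
f(1) = 1

1


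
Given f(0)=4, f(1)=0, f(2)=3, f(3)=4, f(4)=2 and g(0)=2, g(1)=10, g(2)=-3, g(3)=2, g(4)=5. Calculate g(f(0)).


f(0) = 4
g(4) = 5

5


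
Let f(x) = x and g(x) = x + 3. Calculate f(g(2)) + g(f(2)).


f(g(2)) = 5
g(f(2)) = 5
Sum = 10

10


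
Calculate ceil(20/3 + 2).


20/3 = 6.6667
6.6667 + 2 = 8.6667
ceil(8.6667) = 9

9


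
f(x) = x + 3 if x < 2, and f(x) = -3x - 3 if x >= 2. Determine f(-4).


-4 satisfies x < 2
f(-4) = -1

-1


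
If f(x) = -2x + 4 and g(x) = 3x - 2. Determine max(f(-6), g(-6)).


f(-6) = 16
g(-6) = -20
max = 16

16


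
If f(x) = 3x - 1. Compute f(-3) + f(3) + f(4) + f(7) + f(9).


55


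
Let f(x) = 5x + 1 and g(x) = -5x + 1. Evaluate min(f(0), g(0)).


f(0) = 1
g(0) = 1
min = 1

1


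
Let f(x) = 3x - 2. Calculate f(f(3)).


f(3) = 7
f(7) = 19

19


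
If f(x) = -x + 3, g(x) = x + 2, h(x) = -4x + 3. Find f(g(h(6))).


22


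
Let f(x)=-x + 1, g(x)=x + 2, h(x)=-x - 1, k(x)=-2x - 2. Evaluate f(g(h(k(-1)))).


k(-1) = 0
h(0) = -1
g(-1) = 1
f(1) = 0

0


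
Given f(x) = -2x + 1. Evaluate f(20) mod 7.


f(20) = -39
-39 mod 7 = 3

3


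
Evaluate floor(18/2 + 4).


13


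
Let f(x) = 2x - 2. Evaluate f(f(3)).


6


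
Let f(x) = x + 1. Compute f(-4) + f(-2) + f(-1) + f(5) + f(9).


12


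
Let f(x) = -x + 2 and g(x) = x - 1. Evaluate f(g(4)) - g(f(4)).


f(g(4)) = -1
g(f(4)) = -3
Difference = 2

2


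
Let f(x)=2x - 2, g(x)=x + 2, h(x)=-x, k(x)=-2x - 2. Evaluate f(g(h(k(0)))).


6


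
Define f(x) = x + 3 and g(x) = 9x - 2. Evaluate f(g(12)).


g(12) = 106
f(106) = 109

109


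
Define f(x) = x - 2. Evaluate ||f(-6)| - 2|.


f(-6) = -8
|-8| = 8
|8 - 2| = 6

6


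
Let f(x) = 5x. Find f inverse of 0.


Solve 5x = 0
x = (0) / 5 = 0

0


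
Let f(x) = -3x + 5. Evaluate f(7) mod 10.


f(7) = -16
-16 mod 10 = 4

4


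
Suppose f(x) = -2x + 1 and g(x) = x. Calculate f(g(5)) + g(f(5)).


f(g(5)) = -9
g(f(5)) = -9
Sum = -18

-18


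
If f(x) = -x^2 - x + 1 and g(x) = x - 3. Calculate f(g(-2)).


g(-2) = -5
f(-5) = (-1)*(-5)^2 - 1*(-5) + 1 = -19

-19


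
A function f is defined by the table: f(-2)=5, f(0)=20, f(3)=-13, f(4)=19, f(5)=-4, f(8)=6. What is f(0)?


Reading from the table at x = 0

20


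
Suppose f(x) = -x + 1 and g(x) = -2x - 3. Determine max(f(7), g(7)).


f(7) = -6
g(7) = -17
max = -6

-6


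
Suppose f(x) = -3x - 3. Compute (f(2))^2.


f(2) = -9
(-9)^2 = 81

81


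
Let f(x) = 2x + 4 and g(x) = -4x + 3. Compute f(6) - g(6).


f(6) = 16
g(6) = -21
Difference = 37

37


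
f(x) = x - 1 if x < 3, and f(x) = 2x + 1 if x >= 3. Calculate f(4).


9


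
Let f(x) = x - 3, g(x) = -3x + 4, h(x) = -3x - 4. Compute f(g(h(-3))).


h(-3) = 5
g(5) = -11
f(-11) = -14

-14


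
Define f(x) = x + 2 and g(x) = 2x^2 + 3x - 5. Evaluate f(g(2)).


g(2) = 9
f(9) = 11

11


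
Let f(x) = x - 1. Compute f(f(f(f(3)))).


-1


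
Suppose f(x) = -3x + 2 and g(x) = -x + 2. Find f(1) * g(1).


f(1) = -1
g(1) = 1
Product = -1

-1


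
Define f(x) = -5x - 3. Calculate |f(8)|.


f(8) = -43
|-43| = 43

43


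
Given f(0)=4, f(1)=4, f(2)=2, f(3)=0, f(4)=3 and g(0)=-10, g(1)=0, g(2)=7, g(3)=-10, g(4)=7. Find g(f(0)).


f(0) = 4
g(4) = 7

7


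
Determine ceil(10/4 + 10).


13


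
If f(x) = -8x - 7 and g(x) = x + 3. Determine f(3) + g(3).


f(3) = -31
g(3) = 6
Sum = -25

-25


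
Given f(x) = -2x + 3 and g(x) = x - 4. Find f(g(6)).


-1


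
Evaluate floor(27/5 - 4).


27/5 = 5.4
5.4 - 4 = 1.4
floor(1.4) = 1

1


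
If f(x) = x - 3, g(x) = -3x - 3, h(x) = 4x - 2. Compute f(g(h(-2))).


h(-2) = -10
g(-10) = 27
f(27) = 24

24


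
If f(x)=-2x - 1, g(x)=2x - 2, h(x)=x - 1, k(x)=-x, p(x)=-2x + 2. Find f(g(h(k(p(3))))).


p(3) = -4
k(-4) = 4
h(4) = 3
g(3) = 4
f(4) = -9

-9


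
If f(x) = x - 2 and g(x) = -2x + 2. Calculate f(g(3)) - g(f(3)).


f(g(3)) = -6
g(f(3)) = 0
Difference = -6

-6


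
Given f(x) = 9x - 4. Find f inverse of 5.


Solve 9x - 4 = 5
x = (5 + 4) / 9 = 1

1


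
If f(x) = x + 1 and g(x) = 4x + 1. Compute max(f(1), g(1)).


f(1) = 2
g(1) = 5
max = 5

5


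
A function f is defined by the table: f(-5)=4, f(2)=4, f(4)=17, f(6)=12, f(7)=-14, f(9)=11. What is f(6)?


Reading from the table at x = 6

12


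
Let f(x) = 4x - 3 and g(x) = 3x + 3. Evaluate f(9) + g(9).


f(9) = 33
g(9) = 30
Sum = 63

63


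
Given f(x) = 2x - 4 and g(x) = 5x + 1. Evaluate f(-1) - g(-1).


f(-1) = -6
g(-1) = -4
Difference = -2

-2


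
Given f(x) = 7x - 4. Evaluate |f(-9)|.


f(-9) = -67
|-67| = 67

67


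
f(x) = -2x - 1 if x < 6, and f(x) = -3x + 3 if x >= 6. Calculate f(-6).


-6 satisfies x < 6
f(-6) = 11

11


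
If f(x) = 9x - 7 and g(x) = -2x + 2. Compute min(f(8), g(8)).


f(8) = 65
g(8) = -14
min = -14

-14


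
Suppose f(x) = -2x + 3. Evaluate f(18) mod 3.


f(18) = -33
-33 mod 3 = 0

0


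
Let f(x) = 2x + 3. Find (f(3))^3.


f(3) = 9
(9)^3 = 729

729


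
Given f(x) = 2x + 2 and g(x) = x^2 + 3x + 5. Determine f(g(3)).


48


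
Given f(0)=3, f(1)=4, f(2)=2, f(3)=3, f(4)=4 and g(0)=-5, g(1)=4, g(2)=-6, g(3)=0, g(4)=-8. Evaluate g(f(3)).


f(3) = 3
g(3) = 0

0


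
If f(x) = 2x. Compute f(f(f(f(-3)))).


f(-3) = -6
f(-6) = -12
f(-12) = -24
f(-24) = -48

-48


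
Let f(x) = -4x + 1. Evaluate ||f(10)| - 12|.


27


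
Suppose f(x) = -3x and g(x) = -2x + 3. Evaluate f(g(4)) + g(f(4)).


f(g(4)) = 15
g(f(4)) = 27
Sum = 42

42


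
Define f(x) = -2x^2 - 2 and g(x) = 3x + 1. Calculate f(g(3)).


g(3) = 10
f(10) = (-2)*(10)^2 - 2 = -202

-202


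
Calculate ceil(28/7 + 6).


28/7 = 4
4 + 6 = 10
ceil(10) = 10

10


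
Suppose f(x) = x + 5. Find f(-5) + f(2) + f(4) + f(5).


f(-5) = 0
f(2) = 7
f(4) = 9
f(5) = 10
Sum = 26

26


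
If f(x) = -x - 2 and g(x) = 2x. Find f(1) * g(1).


f(1) = -3
g(1) = 2
Product = -6

-6


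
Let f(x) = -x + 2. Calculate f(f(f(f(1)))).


f(1) = 1
f(1) = 1
f(1) = 1
f(1) = 1

1


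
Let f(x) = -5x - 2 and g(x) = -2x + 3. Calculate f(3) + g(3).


f(3) = -17
g(3) = -3
Sum = -20

-20


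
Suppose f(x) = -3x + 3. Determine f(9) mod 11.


f(9) = -24
-24 mod 11 = 9

9


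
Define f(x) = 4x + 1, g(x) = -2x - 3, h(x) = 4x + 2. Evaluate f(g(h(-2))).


h(-2) = -6
g(-6) = 9
f(9) = 37

37


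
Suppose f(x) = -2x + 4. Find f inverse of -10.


Solve -2x + 4 = -10
x = (-10 - 4) / (-2) = 7

7


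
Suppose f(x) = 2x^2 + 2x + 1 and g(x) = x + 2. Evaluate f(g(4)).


g(4) = 6
f(6) = 2*(6)^2 + 2*(6) + 1 = 85

85


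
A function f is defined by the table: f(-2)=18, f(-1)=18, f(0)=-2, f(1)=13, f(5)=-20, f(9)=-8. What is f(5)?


Reading from the table at x = 5

-20


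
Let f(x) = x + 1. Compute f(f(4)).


f(4) = 5
f(5) = 6

6


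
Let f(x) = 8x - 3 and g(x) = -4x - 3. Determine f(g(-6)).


g(-6) = 21
f(21) = 165

165


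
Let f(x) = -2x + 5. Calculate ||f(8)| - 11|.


f(8) = -11
|-11| = 11
|11 - 11| = 0

0


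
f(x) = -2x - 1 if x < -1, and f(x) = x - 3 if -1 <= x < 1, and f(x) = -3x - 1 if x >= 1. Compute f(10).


10 satisfies x >= 1
f(10) = -31

-31


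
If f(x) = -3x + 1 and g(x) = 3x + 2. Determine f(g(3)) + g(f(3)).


f(g(3)) = -32
g(f(3)) = -22
Sum = -54

-54


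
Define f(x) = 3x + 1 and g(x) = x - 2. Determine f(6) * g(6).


f(6) = 19
g(6) = 4
Product = 76

76


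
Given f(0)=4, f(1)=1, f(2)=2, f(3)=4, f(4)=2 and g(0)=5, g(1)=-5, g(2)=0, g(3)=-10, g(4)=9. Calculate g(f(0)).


f(0) = 4
g(4) = 9

9


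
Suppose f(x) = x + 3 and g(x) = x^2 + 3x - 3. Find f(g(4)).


g(4) = 25
f(25) = 28

28


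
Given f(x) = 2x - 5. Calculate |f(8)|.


11


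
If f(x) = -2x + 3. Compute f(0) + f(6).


f(0) = 3
f(6) = -9
Sum = -6

-6


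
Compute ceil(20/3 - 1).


20/3 = 6.6667
6.6667 - 1 = 5.6667
ceil(5.6667) = 6

6


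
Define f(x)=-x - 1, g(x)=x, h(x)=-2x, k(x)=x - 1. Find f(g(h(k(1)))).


k(1) = 0
h(0) = 0
g(0) = 0
f(0) = -1

-1


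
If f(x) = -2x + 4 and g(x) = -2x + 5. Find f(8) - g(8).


f(8) = -12
g(8) = -11
Difference = -1

-1


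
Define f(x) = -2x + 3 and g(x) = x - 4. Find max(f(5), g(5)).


f(5) = -7
g(5) = 1
max = 1

1


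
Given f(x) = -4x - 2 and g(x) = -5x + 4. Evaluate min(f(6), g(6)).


-26


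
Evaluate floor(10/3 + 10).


10/3 = 3.3333
3.3333 + 10 = 13.3333
floor(13.3333) = 13

13


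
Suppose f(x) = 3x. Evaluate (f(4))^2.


f(4) = 12
(12)^2 = 144

144


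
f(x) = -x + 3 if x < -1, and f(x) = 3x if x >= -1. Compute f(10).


10 satisfies x >= -1
f(10) = 30

30


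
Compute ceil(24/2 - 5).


7


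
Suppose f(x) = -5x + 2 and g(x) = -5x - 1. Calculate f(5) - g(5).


f(5) = -23
g(5) = -26
Difference = 3

3


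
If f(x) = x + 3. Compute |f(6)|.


f(6) = 9
|9| = 9

9


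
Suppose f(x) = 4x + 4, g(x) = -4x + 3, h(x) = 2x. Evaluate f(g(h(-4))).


h(-4) = -8
g(-8) = 35
f(35) = 144

144


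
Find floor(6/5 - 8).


6/5 = 1.2
1.2 - 8 = -6.8
floor(-6.8) = -7

-7


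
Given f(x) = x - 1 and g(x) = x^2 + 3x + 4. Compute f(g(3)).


21


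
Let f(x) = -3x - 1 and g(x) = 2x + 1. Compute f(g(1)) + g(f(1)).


f(g(1)) = -10
g(f(1)) = -7
Sum = -17

-17


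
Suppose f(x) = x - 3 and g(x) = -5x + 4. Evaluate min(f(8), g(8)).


f(8) = 5
g(8) = -36
min = -36

-36


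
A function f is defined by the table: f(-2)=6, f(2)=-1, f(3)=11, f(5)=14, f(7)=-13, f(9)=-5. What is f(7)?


Reading from the table at x = 7

-13


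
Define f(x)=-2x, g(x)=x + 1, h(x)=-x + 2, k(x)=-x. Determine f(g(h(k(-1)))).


k(-1) = 1
h(1) = 1
g(1) = 2
f(2) = -4

-4


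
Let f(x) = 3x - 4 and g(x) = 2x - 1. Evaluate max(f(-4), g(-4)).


f(-4) = -16
g(-4) = -9
max = -9

-9


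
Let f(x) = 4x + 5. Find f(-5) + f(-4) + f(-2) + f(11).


f(-5) = -15
f(-4) = -11
f(-2) = -3
f(11) = 49
Sum = 20

20


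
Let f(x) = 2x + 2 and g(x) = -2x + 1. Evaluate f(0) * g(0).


f(0) = 2
g(0) = 1
Product = 2

2


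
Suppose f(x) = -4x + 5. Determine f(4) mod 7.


f(4) = -11
-11 mod 7 = 3

3


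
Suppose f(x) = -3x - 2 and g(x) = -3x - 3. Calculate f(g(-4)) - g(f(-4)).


f(g(-4)) = -29
g(f(-4)) = -33
Difference = 4

4


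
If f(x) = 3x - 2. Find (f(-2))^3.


-512


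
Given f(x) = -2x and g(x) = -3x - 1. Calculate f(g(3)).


g(3) = -10
f(-10) = 20

20


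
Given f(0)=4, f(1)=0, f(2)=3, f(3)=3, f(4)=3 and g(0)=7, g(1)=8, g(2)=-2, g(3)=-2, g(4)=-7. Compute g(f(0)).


-7


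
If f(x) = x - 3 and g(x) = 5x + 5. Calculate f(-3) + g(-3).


-16


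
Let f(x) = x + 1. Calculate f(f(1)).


f(1) = 2
f(2) = 3

3


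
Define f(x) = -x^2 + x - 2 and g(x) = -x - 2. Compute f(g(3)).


g(3) = -5
f(-5) = (-1)*(-5)^2 + 1*(-5) - 2 = -32

-32


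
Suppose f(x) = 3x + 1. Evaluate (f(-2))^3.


-125


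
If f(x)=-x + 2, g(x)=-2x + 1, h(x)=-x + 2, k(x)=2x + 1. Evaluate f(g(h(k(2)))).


k(2) = 5
h(5) = -3
g(-3) = 7
f(7) = -5

-5


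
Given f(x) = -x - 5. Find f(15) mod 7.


f(15) = -20
-20 mod 7 = 1

1


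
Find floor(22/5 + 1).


22/5 = 4.4
4.4 + 1 = 5.4
floor(5.4) = 5

5


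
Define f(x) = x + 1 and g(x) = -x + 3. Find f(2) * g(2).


3


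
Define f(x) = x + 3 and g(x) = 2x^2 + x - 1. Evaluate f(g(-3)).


g(-3) = 14
f(14) = 17

17


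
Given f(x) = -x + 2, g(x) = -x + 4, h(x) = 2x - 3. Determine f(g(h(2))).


-1


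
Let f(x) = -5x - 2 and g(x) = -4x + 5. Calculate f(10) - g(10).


f(10) = -52
g(10) = -35
Difference = -17

-17


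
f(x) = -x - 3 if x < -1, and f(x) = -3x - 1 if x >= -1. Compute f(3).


3 satisfies x >= -1
f(3) = -10

-10


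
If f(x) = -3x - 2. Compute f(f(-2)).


f(-2) = 4
f(4) = -14

-14


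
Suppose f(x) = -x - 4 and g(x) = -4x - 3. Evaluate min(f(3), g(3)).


f(3) = -7
g(3) = -15
min = -15

-15


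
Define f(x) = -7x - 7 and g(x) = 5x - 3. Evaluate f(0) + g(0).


f(0) = -7
g(0) = -3
Sum = -10

-10


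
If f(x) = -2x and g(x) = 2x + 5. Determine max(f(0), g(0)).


f(0) = 0
g(0) = 5
max = 5

5


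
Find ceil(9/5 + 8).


9/5 = 1.8
1.8 + 8 = 9.8
ceil(9.8) = 10

10


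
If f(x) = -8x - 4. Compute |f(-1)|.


4


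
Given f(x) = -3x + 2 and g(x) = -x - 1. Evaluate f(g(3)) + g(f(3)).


f(g(3)) = 14
g(f(3)) = 6
Sum = 20

20


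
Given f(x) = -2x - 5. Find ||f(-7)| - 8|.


f(-7) = 9
|9| = 9
|9 - 8| = 1

1


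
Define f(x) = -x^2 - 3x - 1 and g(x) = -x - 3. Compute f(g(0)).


g(0) = -3
f(-3) = (-1)*(-3)^2 - 3*(-3) - 1 = -1

-1


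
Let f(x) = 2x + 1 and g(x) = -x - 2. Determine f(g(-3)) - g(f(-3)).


0


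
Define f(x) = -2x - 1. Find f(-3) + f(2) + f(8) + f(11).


f(-3) = 5
f(2) = -5
f(8) = -17
f(11) = -23
Sum = -40

-40


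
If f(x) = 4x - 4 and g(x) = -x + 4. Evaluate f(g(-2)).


g(-2) = 6
f(6) = 20

20


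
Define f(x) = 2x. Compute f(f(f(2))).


f(2) = 4
f(4) = 8
f(8) = 16

16


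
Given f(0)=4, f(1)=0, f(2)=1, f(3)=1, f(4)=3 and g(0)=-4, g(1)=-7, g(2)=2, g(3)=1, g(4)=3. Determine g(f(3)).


f(3) = 1
g(1) = -7

-7


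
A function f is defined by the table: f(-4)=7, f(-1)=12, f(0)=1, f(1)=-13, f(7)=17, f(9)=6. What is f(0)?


Reading from the table at x = 0

1


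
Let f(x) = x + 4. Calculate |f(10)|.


f(10) = 14
|14| = 14

14


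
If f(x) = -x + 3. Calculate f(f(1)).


f(1) = 2
f(2) = 1

1


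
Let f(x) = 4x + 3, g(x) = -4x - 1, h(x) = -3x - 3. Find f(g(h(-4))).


h(-4) = 9
g(9) = -37
f(-37) = -145

-145


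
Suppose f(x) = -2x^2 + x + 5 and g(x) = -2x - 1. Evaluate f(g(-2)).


g(-2) = 3
f(3) = (-2)*(3)^2 + 1*(3) + 5 = -10

-10


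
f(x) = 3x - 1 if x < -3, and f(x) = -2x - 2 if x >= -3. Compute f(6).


6 satisfies x >= -3
f(6) = -14

-14


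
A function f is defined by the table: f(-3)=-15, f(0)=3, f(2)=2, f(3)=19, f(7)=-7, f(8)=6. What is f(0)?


Reading from the table at x = 0

3


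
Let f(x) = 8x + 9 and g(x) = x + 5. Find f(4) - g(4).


f(4) = 41
g(4) = 9
Difference = 32

32


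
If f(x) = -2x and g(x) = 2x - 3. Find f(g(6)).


g(6) = 9
f(9) = -18

-18


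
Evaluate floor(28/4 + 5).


28/4 = 7
7 + 5 = 12
floor(12) = 12

12


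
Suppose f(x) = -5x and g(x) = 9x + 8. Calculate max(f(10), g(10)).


f(10) = -50
g(10) = 98
max = 98

98


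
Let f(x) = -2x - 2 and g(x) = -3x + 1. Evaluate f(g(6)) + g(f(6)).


f(g(6)) = 32
g(f(6)) = 43
Sum = 75

75


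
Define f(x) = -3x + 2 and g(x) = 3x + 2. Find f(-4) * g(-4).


f(-4) = 14
g(-4) = -10
Product = -140

-140


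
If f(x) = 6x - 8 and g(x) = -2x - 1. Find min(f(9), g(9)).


f(9) = 46
g(9) = -19
min = -19

-19


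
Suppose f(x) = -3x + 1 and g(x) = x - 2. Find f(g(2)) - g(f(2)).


8


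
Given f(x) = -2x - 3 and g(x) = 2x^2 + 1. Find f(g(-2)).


g(-2) = 9
f(9) = -21

-21


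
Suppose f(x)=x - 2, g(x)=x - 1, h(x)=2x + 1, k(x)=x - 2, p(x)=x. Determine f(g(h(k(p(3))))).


p(3) = 3
k(3) = 1
h(1) = 3
g(3) = 2
f(2) = 0

0


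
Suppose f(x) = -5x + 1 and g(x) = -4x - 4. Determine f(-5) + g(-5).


f(-5) = 26
g(-5) = 16
Sum = 42

42


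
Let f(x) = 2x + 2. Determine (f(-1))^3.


f(-1) = 0
(0)^3 = 0

0


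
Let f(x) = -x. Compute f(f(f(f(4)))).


4


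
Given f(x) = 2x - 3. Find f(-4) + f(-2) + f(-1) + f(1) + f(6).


f(-4) = -11
f(-2) = -7
f(-1) = -5
f(1) = -1
f(6) = 9
Sum = -15

-15


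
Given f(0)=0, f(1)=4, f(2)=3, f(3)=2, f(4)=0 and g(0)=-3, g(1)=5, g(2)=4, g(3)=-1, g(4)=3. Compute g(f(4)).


-3


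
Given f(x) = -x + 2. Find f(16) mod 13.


f(16) = -14
-14 mod 13 = 12

12


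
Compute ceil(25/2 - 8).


25/2 = 12.5
12.5 - 8 = 4.5
ceil(4.5) = 5

5


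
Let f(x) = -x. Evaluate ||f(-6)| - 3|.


f(-6) = 6
|6| = 6
|6 - 3| = 3

3


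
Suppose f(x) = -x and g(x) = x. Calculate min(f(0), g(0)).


f(0) = 0
g(0) = 0
min = 0

0


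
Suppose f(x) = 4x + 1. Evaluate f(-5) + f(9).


f(-5) = -19
f(9) = 37
Sum = 18

18


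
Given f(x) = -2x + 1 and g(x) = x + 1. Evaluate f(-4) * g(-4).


f(-4) = 9
g(-4) = -3
Product = -27

-27


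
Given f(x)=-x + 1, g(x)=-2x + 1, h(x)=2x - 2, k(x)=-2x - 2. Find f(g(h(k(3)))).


k(3) = -8
h(-8) = -18
g(-18) = 37
f(37) = -36

-36


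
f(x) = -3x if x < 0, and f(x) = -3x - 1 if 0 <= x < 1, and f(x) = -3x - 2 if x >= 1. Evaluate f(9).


9 satisfies x >= 1
f(9) = -29

-29


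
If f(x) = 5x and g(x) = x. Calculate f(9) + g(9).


f(9) = 45
g(9) = 9
Sum = 54

54


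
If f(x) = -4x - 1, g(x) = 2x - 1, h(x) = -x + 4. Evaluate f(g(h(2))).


h(2) = 2
g(2) = 3
f(3) = -13

-13


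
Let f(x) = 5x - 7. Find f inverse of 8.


Solve 5x - 7 = 8
x = (8 + 7) / 5 = 3

3


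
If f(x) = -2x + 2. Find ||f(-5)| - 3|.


f(-5) = 12
|12| = 12
|12 - 3| = 9

9


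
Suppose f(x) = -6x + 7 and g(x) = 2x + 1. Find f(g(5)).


g(5) = 11
f(11) = -59

-59


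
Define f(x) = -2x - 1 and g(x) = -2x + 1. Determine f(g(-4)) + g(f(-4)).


f(g(-4)) = -19
g(f(-4)) = -13
Sum = -32

-32


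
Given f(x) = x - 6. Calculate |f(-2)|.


f(-2) = -8
|-8| = 8

8


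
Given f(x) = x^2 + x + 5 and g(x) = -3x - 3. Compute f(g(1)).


g(1) = -6
f(-6) = 1*(-6)^2 + 1*(-6) + 5 = 35

35


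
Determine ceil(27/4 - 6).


1


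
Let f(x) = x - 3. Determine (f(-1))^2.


16


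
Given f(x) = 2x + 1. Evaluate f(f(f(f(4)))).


79


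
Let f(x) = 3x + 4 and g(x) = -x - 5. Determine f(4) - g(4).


25


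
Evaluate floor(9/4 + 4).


9/4 = 2.25
2.25 + 4 = 6.25
floor(6.25) = 6

6


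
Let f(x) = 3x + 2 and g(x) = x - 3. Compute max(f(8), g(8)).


f(8) = 26
g(8) = 5
max = 26

26


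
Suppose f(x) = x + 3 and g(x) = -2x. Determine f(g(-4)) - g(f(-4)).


9


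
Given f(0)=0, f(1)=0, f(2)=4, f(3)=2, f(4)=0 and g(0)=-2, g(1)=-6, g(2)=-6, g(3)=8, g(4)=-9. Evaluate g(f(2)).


-9


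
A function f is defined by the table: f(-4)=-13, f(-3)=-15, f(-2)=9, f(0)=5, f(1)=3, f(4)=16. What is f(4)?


Reading from the table at x = 4

16


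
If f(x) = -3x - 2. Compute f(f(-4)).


f(-4) = 10
f(10) = -32

-32


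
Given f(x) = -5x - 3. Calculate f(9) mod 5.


f(9) = -48
-48 mod 5 = 2

2


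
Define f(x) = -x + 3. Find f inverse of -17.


Solve -x + 3 = -17
x = (-17 - 3) / (-1) = 20

20


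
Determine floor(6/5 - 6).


6/5 = 1.2
1.2 - 6 = -4.8
floor(-4.8) = -5

-5


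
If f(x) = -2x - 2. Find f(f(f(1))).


f(1) = -4
f(-4) = 6
f(6) = -14

-14


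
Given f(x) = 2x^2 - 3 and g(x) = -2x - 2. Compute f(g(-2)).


g(-2) = 2
f(2) = 2*(2)^2 - 3 = 5

5


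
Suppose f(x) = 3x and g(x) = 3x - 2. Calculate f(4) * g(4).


f(4) = 12
g(4) = 10
Product = 120

120


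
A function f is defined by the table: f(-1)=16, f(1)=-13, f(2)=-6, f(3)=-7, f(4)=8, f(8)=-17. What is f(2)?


-6


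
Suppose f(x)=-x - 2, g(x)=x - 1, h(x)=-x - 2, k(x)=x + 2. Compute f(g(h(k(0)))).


k(0) = 2
h(2) = -4
g(-4) = -5
f(-5) = 3

3


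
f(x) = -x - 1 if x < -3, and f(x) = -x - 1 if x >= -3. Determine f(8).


8 satisfies x >= -3
f(8) = -9

-9


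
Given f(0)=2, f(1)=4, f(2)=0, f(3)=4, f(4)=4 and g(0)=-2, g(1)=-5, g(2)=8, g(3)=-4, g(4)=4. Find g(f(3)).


f(3) = 4
g(4) = 4

4


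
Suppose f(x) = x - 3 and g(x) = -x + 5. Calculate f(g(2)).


g(2) = 3
f(3) = 0

0


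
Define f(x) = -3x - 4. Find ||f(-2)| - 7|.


f(-2) = 2
|2| = 2
|2 - 7| = 5

5


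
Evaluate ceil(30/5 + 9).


30/5 = 6
6 + 9 = 15
ceil(15) = 15

15


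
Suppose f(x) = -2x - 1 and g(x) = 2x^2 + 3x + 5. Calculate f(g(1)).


g(1) = 10
f(10) = -21

-21


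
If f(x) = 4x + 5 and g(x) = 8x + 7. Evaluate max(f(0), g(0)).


f(0) = 5
g(0) = 7
max = 7

7


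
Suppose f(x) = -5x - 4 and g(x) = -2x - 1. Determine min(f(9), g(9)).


-49


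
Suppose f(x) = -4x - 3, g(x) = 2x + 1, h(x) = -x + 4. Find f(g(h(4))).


h(4) = 0
g(0) = 1
f(1) = -7

-7


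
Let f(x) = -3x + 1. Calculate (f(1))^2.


f(1) = -2
(-2)^2 = 4

4


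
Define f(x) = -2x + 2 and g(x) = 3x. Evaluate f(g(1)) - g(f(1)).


-4


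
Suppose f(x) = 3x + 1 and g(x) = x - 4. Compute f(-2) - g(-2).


f(-2) = -5
g(-2) = -6
Difference = 1

1


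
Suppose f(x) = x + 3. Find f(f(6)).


f(6) = 9
f(9) = 12

12


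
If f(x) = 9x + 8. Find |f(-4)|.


f(-4) = -28
|-28| = 28

28


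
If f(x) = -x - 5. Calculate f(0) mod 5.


f(0) = -5
-5 mod 5 = 0

0


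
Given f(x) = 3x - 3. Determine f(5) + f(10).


f(5) = 12
f(10) = 27
Sum = 39

39


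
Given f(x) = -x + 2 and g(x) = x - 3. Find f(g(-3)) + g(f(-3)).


f(g(-3)) = 8
g(f(-3)) = 2
Sum = 10

10


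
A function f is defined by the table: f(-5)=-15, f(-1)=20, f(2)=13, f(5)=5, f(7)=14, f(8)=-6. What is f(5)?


Reading from the table at x = 5

5


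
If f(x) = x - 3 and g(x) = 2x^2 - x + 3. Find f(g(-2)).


10


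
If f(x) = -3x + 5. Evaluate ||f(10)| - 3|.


f(10) = -25
|-25| = 25
|25 - 3| = 22

22


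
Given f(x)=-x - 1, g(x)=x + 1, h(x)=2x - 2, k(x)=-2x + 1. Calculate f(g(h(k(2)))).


k(2) = -3
h(-3) = -8
g(-8) = -7
f(-7) = 6

6


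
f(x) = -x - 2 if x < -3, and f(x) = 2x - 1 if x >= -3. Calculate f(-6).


-6 satisfies x < -3
f(-6) = 4

4


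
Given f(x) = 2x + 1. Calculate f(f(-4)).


f(-4) = -7
f(-7) = -13

-13


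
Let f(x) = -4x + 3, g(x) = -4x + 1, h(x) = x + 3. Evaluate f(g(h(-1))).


h(-1) = 2
g(2) = -7
f(-7) = 31

31


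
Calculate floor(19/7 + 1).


19/7 = 2.7143
2.7143 + 1 = 3.7143
floor(3.7143) = 3

3


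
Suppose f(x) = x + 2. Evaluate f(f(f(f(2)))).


f(2) = 4
f(4) = 6
f(6) = 8
f(8) = 10

10


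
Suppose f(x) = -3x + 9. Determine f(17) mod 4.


f(17) = -42
-42 mod 4 = 2

2


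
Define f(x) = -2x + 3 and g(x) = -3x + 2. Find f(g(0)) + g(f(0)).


-8


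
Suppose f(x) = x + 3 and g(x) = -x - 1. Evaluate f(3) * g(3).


f(3) = 6
g(3) = -4
Product = -24

-24


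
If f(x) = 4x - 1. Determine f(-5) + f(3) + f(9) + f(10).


f(-5) = -21
f(3) = 11
f(9) = 35
f(10) = 39
Sum = 64

64


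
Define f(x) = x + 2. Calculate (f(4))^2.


f(4) = 6
(6)^2 = 36

36


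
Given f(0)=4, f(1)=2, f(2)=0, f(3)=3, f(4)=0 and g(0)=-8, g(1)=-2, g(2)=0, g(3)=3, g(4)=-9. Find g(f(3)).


f(3) = 3
g(3) = 3

3


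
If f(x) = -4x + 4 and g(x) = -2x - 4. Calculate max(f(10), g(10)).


-24


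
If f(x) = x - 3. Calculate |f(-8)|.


f(-8) = -11
|-11| = 11

11


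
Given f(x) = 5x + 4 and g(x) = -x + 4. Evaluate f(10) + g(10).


f(10) = 54
g(10) = -6
Sum = 48

48


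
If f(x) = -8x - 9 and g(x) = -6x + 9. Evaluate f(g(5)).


g(5) = -21
f(-21) = 159

159


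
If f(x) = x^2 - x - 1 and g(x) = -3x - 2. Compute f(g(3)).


g(3) = -11
f(-11) = 1*(-11)^2 - 1*(-11) - 1 = 131

131


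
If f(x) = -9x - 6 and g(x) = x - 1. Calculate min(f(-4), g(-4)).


f(-4) = 30
g(-4) = -5
min = -5

-5


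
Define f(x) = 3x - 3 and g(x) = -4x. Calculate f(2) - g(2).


f(2) = 3
g(2) = -8
Difference = 11

11


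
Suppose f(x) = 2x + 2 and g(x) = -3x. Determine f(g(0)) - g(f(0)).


f(g(0)) = 2
g(f(0)) = -6
Difference = 8

8


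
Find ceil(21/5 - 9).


21/5 = 4.2
4.2 - 9 = -4.8
ceil(-4.8) = -4

-4


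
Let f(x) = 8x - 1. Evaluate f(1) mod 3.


1


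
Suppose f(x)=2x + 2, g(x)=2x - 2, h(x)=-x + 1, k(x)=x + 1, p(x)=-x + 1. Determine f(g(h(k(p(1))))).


p(1) = 0
k(0) = 1
h(1) = 0
g(0) = -2
f(-2) = -2

-2


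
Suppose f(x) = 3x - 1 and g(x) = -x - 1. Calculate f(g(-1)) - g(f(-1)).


-4


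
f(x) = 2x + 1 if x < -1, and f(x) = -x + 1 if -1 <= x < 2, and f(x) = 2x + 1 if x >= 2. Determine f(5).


5 satisfies x >= 2
f(5) = 11

11


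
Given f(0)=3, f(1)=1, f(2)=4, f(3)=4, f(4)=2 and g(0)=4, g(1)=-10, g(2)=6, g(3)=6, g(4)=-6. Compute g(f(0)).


6


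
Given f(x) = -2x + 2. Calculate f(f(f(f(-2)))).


f(-2) = 6
f(6) = -10
f(-10) = 22
f(22) = -42

-42


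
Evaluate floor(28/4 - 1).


28/4 = 7
7 - 1 = 6
floor(6) = 6

6


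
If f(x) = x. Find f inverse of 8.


Solve x = 8
x = (8) / 1 = 8

8


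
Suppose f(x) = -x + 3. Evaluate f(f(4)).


f(4) = -1
f(-1) = 4

4


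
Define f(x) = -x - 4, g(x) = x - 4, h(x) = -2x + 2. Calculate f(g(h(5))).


8


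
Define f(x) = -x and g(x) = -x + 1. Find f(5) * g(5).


f(5) = -5
g(5) = -4
Product = 20

20


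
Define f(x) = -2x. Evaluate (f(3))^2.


f(3) = -6
(-6)^2 = 36

36


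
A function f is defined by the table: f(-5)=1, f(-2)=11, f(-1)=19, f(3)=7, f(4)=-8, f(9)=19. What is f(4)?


Reading from the table at x = 4

-8


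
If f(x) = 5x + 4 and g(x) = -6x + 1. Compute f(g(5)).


g(5) = -29
f(-29) = -141

-141


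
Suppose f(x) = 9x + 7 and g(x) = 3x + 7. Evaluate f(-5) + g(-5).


f(-5) = -38
g(-5) = -8
Sum = -46

-46


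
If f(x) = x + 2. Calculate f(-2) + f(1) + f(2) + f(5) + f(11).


27


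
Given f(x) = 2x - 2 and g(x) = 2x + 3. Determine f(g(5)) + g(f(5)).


f(g(5)) = 24
g(f(5)) = 19
Sum = 43

43


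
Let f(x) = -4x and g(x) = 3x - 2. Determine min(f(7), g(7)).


f(7) = -28
g(7) = 19
min = -28

-28


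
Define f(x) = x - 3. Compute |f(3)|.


f(3) = 0
|0| = 0

0


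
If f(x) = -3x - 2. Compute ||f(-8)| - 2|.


f(-8) = 22
|22| = 22
|22 - 2| = 20

20


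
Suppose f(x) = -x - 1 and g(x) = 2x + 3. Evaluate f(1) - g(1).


f(1) = -2
g(1) = 5
Difference = -7

-7


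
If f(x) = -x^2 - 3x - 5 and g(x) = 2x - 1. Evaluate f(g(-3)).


g(-3) = -7
f(-7) = (-1)*(-7)^2 - 3*(-7) - 5 = -33

-33


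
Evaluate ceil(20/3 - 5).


20/3 = 6.6667
6.6667 - 5 = 1.6667
ceil(1.6667) = 2

2


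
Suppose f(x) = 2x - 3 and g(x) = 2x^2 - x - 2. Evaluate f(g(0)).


g(0) = -2
f(-2) = -7

-7


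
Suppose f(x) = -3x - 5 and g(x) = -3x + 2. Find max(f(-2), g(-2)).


8


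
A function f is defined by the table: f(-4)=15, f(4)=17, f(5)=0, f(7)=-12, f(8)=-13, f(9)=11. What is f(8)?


Reading from the table at x = 8

-13


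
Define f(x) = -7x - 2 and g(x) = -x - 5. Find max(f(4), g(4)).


f(4) = -30
g(4) = -9
max = -9

-9


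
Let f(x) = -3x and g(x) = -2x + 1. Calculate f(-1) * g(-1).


f(-1) = 3
g(-1) = 3
Product = 9

9


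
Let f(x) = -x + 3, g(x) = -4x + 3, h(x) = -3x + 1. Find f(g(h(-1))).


h(-1) = 4
g(4) = -13
f(-13) = 16

16


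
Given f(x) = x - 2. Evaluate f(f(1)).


f(1) = -1
f(-1) = -3

-3


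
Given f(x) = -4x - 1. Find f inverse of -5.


Solve -4x - 1 = -5
x = (-5 + 1) / (-4) = 1

1


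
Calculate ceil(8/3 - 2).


8/3 = 2.6667
2.6667 - 2 = 0.6667
ceil(0.6667) = 1

1


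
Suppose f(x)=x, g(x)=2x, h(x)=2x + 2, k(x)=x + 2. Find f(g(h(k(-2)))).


k(-2) = 0
h(0) = 2
g(2) = 4
f(4) = 4

4


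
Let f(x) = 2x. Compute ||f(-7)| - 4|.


f(-7) = -14
|-14| = 14
|14 - 4| = 10

10


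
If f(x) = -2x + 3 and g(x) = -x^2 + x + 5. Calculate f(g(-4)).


g(-4) = -15
f(-15) = 33

33


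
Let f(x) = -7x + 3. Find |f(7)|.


f(7) = -46
|-46| = 46

46


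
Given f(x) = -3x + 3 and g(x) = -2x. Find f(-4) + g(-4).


f(-4) = 15
g(-4) = 8
Sum = 23

23


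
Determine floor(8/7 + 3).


4


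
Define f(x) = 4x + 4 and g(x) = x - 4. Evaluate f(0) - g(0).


f(0) = 4
g(0) = -4
Difference = 8

8


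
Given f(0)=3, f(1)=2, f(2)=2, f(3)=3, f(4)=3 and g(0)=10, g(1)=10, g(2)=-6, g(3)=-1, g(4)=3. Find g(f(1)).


f(1) = 2
g(2) = -6

-6


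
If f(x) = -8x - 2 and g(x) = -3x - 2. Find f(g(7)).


g(7) = -23
f(-23) = 182

182


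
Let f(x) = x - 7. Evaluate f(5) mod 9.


7


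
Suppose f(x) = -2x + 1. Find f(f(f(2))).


f(2) = -3
f(-3) = 7
f(7) = -13

-13


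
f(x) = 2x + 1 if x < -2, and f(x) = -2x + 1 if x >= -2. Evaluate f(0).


1


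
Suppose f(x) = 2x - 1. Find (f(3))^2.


f(3) = 5
(5)^2 = 25

25


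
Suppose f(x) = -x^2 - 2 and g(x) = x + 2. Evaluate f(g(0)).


g(0) = 2
f(2) = (-1)*(2)^2 - 2 = -6

-6


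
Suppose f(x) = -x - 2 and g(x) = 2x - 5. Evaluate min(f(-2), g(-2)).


-9


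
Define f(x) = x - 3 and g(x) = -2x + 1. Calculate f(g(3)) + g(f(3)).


-7


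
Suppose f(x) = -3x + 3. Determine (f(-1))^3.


f(-1) = 6
(6)^3 = 216

216


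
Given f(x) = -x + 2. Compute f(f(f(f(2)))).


2


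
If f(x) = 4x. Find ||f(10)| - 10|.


30


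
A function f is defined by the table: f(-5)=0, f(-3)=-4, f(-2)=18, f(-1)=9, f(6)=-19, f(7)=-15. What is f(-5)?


Reading from the table at x = -5

0


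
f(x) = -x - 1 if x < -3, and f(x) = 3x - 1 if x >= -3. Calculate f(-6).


5


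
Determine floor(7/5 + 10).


7/5 = 1.4
1.4 + 10 = 11.4
floor(11.4) = 11

11


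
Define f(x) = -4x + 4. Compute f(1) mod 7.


f(1) = 0
0 mod 7 = 0

0


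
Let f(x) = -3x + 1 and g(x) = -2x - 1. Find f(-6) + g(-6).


f(-6) = 19
g(-6) = 11
Sum = 30

30


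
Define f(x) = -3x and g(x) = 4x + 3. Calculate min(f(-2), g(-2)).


-5


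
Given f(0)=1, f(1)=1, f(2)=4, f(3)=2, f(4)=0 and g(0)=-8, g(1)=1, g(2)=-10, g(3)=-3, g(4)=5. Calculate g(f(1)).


1


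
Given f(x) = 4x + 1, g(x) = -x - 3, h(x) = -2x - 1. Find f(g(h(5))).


h(5) = -11
g(-11) = 8
f(8) = 33

33
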